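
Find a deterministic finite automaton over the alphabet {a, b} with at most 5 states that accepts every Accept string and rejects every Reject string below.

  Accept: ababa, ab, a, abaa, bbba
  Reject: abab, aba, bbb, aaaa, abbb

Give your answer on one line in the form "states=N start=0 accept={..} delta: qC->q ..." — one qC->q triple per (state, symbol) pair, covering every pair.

states=3 start=0 accept={1,2} delta: 0a->1 0b->0 1a->0 1b->2 2a->0 2b->0

State merging on the prefix tree: take the shortest (then alphabetical) example prefix whose next move is undefined and point that move at state 0, else 1, else 2, ...; a target is out if some Accept/Reject pair would then sit in one state with the same input left (inseparable). If every existing state is out, open a new one.
a: 0a undefined. 0a->0: no, a/aaaa meet in 0. Open state 1: 0a->1.
b: 0b undefined. 0b->0: ok.
aa: 1a undefined. 1a->0: ok.
ab: 1b undefined. 1b->0: no, ababa/aba meet in 1. 1b->1: no, ababa/abbb meet in 1. Open state 2: 1b->2.
aba: 2a undefined. 2a->0: ok.
abb: 2b undefined. 2b->0: ok.
All examples now run through 3 states with every (state, symbol) defined. Accept strings end in {1,2}, Reject strings end in {0}; accept={1,2}.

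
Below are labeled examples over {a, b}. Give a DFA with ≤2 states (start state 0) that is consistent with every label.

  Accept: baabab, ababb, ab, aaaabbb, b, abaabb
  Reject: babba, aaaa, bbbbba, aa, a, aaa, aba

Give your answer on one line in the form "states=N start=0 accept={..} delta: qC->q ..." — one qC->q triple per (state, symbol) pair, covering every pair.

State merging on the prefix tree: take the shortest (then alphabetical) example prefix whose next move is undefined and point that move at state 0, else 1, else 2, ...; a target is out if some Accept/Reject pair would then sit in one state with the same input left (inseparable). If every existing state is out, open a new one.
a: 0a undefined. 0a->0: ok.
b: 0b undefined. 0b->0: no, baabab/babba meet in 0. Open state 1: 0b->1.
ba: 1a undefined. 1a->0: ok.
bb: 1b undefined. 1b->0: no, ababb/babba meet in 0. 1b->1: ok.
All examples now run through 2 states with every (state, symbol) defined. Accept strings end in {1}, Reject strings end in {0}; accept={1}.

states=2 start=0 accept={1} delta: 0a->0 0b->1 1a->0 1b->1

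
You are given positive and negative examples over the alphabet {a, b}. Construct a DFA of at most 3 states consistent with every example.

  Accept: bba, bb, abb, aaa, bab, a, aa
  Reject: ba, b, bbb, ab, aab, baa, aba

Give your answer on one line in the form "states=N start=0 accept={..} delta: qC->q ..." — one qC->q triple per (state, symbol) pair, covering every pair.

states=2 start=0 accept={0} delta: 0a->0 0b->1 1a->1 1b->0

Fold the examples into a partial DFA from state 0: repeatedly fix the first undefined (state, symbol) met by the shortest-then-alphabetical prefix, trying targets in increasing order and rejecting any under which an Accept and a Reject string meet in one state with the same remainder; add a state when all current targets are rejected. Accepting states are where Accept strings end.
a: 0a undefined. 0a->0: ok.
b: 0b undefined. 0b->0: no, bba/ba meet in 0. Open state 1: 0b->1.
ba: 1a undefined. 1a->0: no, aaa/ba meet in 0. 1a->1: ok.
bb: 1b undefined. 1b->0: ok.
All examples now run through 2 states with every (state, symbol) defined. Accept strings end in {0}, Reject strings end in {1}; accept={0}.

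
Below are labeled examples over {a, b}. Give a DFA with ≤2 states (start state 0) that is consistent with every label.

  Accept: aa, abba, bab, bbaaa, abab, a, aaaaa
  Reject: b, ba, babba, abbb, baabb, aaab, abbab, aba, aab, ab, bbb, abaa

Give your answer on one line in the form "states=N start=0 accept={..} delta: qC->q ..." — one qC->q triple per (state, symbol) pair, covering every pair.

states=2 start=0 accept={0} delta: 0a->0 0b->1 1a->1 1b->0

State merging on the prefix tree: take the shortest (then alphabetical) example prefix whose next move is undefined and point that move at state 0, else 1, else 2, ...; a target is out if some Accept/Reject pair would then sit in one state with the same input left (inseparable). If every existing state is out, open a new one.
a: 0a undefined. 0a->0: ok.
b: 0b undefined. 0b->0: no, aa/b meet in 0. Open state 1: 0b->1.
ba: 1a undefined. 1a->0: no, aa/ba meet in 0. 1a->1: ok.
bb: 1b undefined. 1b->0: ok.
All examples now run through 2 states with every (state, symbol) defined. Accept strings end in {0}, Reject strings end in {1}; accept={0}.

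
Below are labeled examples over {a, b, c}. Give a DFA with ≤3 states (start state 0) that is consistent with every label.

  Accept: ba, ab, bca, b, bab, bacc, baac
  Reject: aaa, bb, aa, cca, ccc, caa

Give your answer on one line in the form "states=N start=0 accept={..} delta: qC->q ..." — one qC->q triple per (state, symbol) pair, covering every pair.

Fold the examples into a partial DFA from state 0: repeatedly fix the first undefined (state, symbol) met by the shortest-then-alphabetical prefix, trying targets in increasing order and rejecting any under which an Accept and a Reject string meet in one state with the same remainder; add a state when all current targets are rejected. Accepting states are where Accept strings end.
a: 0a undefined. 0a->0: ok.
b: 0b undefined. 0b->0: no, ba/aaa meet in 0. Open state 1: 0b->1.
c: 0c undefined. 0c->0: ok.
ba: 1a undefined. 1a->0: no, ba/aaa meet in 0. 1a->1: no, bab/bb meet in 1 with "b" left. Open state 2: 1a->2.
bb: 1b undefined. 1b->0: ok.
bc: 1c undefined. 1c->0: no, bca/aaa meet in 0. 1c->1: ok.
baa: 2a undefined. 2a->0: no, baac/aaa meet in 0. 2a->1: ok.
bab: 2b undefined. 2b->0: no, bab/aaa meet in 0. 2b->1: ok.
bac: 2c undefined. 2c->0: no, bacc/aaa meet in 0. 2c->1: ok.
All examples now run through 3 states with every (state, symbol) defined. Accept strings end in {1,2}, Reject strings end in {0}; accept={1,2}.

states=3 start=0 accept={1,2} delta: 0a->0 0b->1 0c->0 1a->2 1b->0 1c->1 2a->1 2b->1 2c->1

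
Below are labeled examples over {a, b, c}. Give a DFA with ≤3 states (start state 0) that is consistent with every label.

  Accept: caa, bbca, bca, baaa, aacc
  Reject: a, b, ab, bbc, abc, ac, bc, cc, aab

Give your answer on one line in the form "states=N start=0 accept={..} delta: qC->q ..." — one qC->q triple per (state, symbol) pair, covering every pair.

states=3 start=0 accept={2} delta: 0a->1 0b->0 0c->1 1a->2 1b->0 1c->0 2a->2 2b->0 2c->2

Fold the examples into a partial DFA from state 0: repeatedly fix the first undefined (state, symbol) met by the shortest-then-alphabetical prefix, trying targets in increasing order and rejecting any under which an Accept and a Reject string meet in one state with the same remainder; add a state when all current targets are rejected. Accepting states are where Accept strings end.
a: 0a undefined. 0a->0: no, aacc/cc meet in 0 with "cc" left. Open state 1: 0a->1.
b: 0b undefined. 0b->0: ok.
c: 0c undefined. 0c->0: no, bbca/a meet in 1. 0c->1: ok.
aa: 1a undefined. 1a->0: no, caa/a meet in 1. 1a->1: no, caa/a meet in 1. Open state 2: 1a->2.
ab: 1b undefined. 1b->0: ok.
ac: 1c undefined. 1c->0: ok.
aab: 2b undefined. 2b->0: ok.
aac: 2c undefined. 2c->0: no, aacc/a meet in 1. 2c->1: no, aacc/b meet in 0. 2c->2: ok.
caa: 2a undefined. 2a->0: no, caa/b meet in 0. 2a->1: no, caa/a meet in 1. 2a->2: ok.
All examples now run through 3 states with every (state, symbol) defined. Accept strings end in {2}, Reject strings end in {0,1}; accept={2}.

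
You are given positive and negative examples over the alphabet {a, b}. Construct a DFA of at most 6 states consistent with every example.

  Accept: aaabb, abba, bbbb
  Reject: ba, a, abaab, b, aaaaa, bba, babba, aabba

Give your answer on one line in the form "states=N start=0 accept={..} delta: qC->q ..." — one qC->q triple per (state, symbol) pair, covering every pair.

Fold the examples into a partial DFA from state 0: repeatedly fix the first undefined (state, symbol) met by the shortest-then-alphabetical prefix, trying targets in increasing order and rejecting any under which an Accept and a Reject string meet in one state with the same remainder; add a state when all current targets are rejected. Accepting states are where Accept strings end.
a: 0a undefined. 0a->0: no, abba/bba meet in 0 with "bba" left. Open state 1: 0a->1.
b: 0b undefined. 0b->0: no, abba/babba meet in 1 with "bba" left. 0b->1: ok.
aa: 1a undefined. 1a->0: ok.
ab: 1b undefined. 1b->0: no, aaabb/a meet in 1. 1b->1: no, aaabb/a meet in 1. Open state 2: 1b->2.
aba: 2a undefined. 2a->0: ok.
abb: 2b undefined. 2b->0: no, aaabb/ba meet in 0. 2b->1: no, aaabb/a meet in 1. 2b->2: no, aaabb/abaab meet in 2. Open state 3: 2b->3.
abba: 3a undefined. 3a->0: no, abba/ba meet in 0. 3a->1: no, abba/a meet in 1. 3a->2: no, abba/abaab meet in 2. 3a->3: ok.
bbbb: 3b undefined. 3b->0: no, bbbb/ba meet in 0. 3b->1: no, bbbb/a meet in 1. 3b->2: no, bbbb/abaab meet in 2. 3b->3: ok.
All examples now run through 4 states with every (state, symbol) defined. Accept strings end in {3}, Reject strings end in {0,1,2}; accept={3}.

states=4 start=0 accept={3} delta: 0a->1 0b->1 1a->0 1b->2 2a->0 2b->3 3a->3 3b->3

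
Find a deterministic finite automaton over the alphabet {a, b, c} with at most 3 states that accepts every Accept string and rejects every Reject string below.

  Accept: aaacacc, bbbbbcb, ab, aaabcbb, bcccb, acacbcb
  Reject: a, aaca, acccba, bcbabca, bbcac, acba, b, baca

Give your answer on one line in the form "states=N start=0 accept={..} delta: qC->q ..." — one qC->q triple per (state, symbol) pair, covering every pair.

states=3 start=0 accept={2} delta: 0a->1 0b->0 0c->2 1a->0 1b->2 1c->0 2a->1 2b->2 2c->2

Fold the examples into a partial DFA from state 0: repeatedly fix the first undefined (state, symbol) met by the shortest-then-alphabetical prefix, trying targets in increasing order and rejecting any under which an Accept and a Reject string meet in one state with the same remainder; add a state when all current targets are rejected. Accepting states are where Accept strings end.
a: 0a undefined. 0a->0: no, ab/b meet in 0 with "b" left. Open state 1: 0a->1.
b: 0b undefined. 0b->0: ok.
aa: 1a undefined. 1a->0: ok.
ab: 1b undefined. 1b->0: no, ab/b meet in 0. 1b->1: no, ab/a meet in 1. Open state 2: 1b->2.
ac: 1c undefined. 1c->0: ok.
bc: 0c undefined. 0c->0: no, aaacacc/bbcac meet in 0. 0c->1: no, aaacacc/a meet in 1. 0c->2: ok.
bcb: 2b undefined. 2b->0: no, bbbbbcb/b meet in 0. 2b->1: no, bbbbbcb/a meet in 1. 2b->2: ok.
bcc: 2c undefined. 2c->0: no, aaabcbb/b meet in 0. 2c->1: no, bcccb/b meet in 0. 2c->2: ok.
aaca: 2a undefined. 2a->0: no, aaacacc/bbcac meet in 2. 2a->1: ok.
All examples now run through 3 states with every (state, symbol) defined. Accept strings end in {2}, Reject strings end in {0,1}; accept={2}.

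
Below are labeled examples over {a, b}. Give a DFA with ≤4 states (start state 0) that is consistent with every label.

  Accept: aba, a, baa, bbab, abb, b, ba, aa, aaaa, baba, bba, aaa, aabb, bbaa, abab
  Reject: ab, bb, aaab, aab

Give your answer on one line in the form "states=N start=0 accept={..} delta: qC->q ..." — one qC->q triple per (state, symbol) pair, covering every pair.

states=3 start=0 accept={0,1} delta: 0a->1 0b->1 1a->1 1b->2 2a->0 2b->0

Grow the machine one transition at a time. Run the examples from 0; the earliest place one falls off (shortest prefix, ties alphabetical) gets sent to the lowest-numbered state that keeps every Accept/Reject pair distinguishable — a pair clashes when both reach the same state with identical unread suffix — and to a fresh state only if none does.
a: 0a undefined. 0a->0: no, abb/bb meet in 0 with "bb" left. Open state 1: 0a->1.
b: 0b undefined. 0b->0: no, bbab/ab meet in 1 with "b" left. 0b->1: ok.
aa: 1a undefined. 1a->0: no, a/aab meet in 1. 1a->1: ok.
ab: 1b undefined. 1b->0: no, bbab/ab meet in 0. 1b->1: no, aba/ab meet in 1. Open state 2: 1b->2.
aba: 2a undefined. 2a->0: ok.
abb: 2b undefined. 2b->0: ok.
All examples now run through 3 states with every (state, symbol) defined. Accept strings end in {0,1}, Reject strings end in {2}; accept={0,1}.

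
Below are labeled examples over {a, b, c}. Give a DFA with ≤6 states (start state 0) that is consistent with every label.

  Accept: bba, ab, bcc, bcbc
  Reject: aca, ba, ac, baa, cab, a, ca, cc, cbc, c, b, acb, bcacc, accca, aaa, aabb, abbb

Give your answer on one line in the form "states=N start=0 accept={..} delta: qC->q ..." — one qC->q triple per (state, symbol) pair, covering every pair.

states=4 start=0 accept={3} delta: 0a->1 0b->1 0c->1 1a->2 1b->3 1c->2 2a->0 2b->2 2c->3 3a->3 3b->0 3c->0

Fold the examples into a partial DFA from state 0: repeatedly fix the first undefined (state, symbol) met by the shortest-then-alphabetical prefix, trying targets in increasing order and rejecting any under which an Accept and a Reject string meet in one state with the same remainder; add a state when all current targets are rejected. Accepting states are where Accept strings end.
a: 0a undefined. 0a->0: no, ab/b meet in 0 with "b" left. Open state 1: 0a->1.
b: 0b undefined. 0b->0: no, bba/ba meet in 1. 0b->1: ok.
c: 0c undefined. 0c->0: no, ab/cab meet in 1 with "b" left. 0c->1: ok.
aa: 1a undefined. 1a->0: no, ab/aabb meet in 1 with "b" left. 1a->1: no, ab/cab meet in 1 with "b" left. Open state 2: 1a->2.
ab: 1b undefined. 1b->0: no, bba/a meet in 1. 1b->1: no, bba/ba meet in 2. 1b->2: no, bba/baa meet in 2 with "a" left. Open state 3: 1b->3.
ac: 1c undefined. 1c->0: no, bcc/aca meet in 1. 1c->1: no, ab/acb meet in 3. 1c->2: ok.
aaa: 2a undefined. 2a->0: ok.
aab: 2b undefined. 2b->0: no, bcbc/a meet in 1. 2b->1: no, ab/aabb meet in 3. 2b->2: ok.
abb: 3b undefined. 3b->0: ok.
acc: 2c undefined. 2c->0: no, bcc/aca meet in 0. 2c->1: no, bcc/a meet in 1. 2c->2: no, bcc/ba meet in 2. 2c->3: ok.
bba: 3a undefined. 3a->0: no, bba/aca meet in 0. 3a->1: no, bba/a meet in 1. 3a->2: no, bba/ba meet in 2. 3a->3: ok.
cbc: 3c undefined. 3c->0: ok.
All examples now run through 4 states with every (state, symbol) defined. Accept strings end in {3}, Reject strings end in {0,1,2}; accept={3}.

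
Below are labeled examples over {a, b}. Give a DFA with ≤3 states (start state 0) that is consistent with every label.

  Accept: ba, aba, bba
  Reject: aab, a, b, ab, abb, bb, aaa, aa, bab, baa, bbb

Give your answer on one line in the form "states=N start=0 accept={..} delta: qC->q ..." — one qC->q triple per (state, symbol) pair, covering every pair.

State merging on the prefix tree: take the shortest (then alphabetical) example prefix whose next move is undefined and point that move at state 0, else 1, else 2, ...; a target is out if some Accept/Reject pair would then sit in one state with the same input left (inseparable). If every existing state is out, open a new one.
a: 0a undefined. 0a->0: ok.
b: 0b undefined. 0b->0: no, ba/aab meet in 0. Open state 1: 0b->1.
ba: 1a undefined. 1a->0: no, ba/a meet in 0. 1a->1: no, ba/aab meet in 1. Open state 2: 1a->2.
bb: 1b undefined. 1b->0: no, bba/a meet in 0. 1b->1: ok.
baa: 2a undefined. 2a->0: ok.
bab: 2b undefined. 2b->0: ok.
All examples now run through 3 states with every (state, symbol) defined. Accept strings end in {2}, Reject strings end in {0,1}; accept={2}.

states=3 start=0 accept={2} delta: 0a->0 0b->1 1a->2 1b->1 2a->0 2b->0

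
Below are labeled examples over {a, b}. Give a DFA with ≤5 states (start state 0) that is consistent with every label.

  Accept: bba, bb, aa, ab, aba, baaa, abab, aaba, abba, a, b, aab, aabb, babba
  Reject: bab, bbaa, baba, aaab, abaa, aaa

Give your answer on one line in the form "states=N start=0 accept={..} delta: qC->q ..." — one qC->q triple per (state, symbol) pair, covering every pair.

Fold the examples into a partial DFA from state 0: repeatedly fix the first undefined (state, symbol) met by the shortest-then-alphabetical prefix, trying targets in increasing order and rejecting any under which an Accept and a Reject string meet in one state with the same remainder; add a state when all current targets are rejected. Accepting states are where Accept strings end.
a: 0a undefined. 0a->0: no, aa/aaa meet in 0. Open state 1: 0a->1.
b: 0b undefined. 0b->0: no, aa/bbaa meet in 1 with "a" left. 0b->1: no, aaba/baba meet in 1 with "aba" left. Open state 2: 0b->2.
aa: 1a undefined. 1a->0: no, ab/aaab meet in 1 with "b" left. 1a->1: no, aa/aaa meet in 1. 1a->2: ok.
ab: 1b undefined. 1b->0: no, aa/abaa meet in 2. 1b->1: ok.
ba: 2a undefined. 2a->0: no, aa/bab meet in 2. 2a->1: no, aa/baba meet in 2. 2a->2: no, bba/baba meet in 2 with "ba" left. Open state 3: 2a->3.
bb: 2b undefined. 2b->0: no, aa/bbaa meet in 2. 2b->1: ok.
baa: 3a undefined. 3a->0: ok.
bab: 3b undefined. 3b->0: no, bb/baba meet in 1. 3b->1: no, bba/baba meet in 2. 3b->2: no, bba/bab meet in 2. 3b->3: no, babba/baba meet in 0. Open state 4: 3b->4.
baba: 4a undefined. 4a->0: ok.
babb: 4b undefined. 4b->0: ok.
All examples now run through 5 states with every (state, symbol) defined. Accept strings end in {1,2}, Reject strings end in {0,3,4}; accept={1,2}.

states=5 start=0 accept={1,2} delta: 0a->1 0b->2 1a->2 1b->1 2a->3 2b->1 3a->0 3b->4 4a->0 4b->0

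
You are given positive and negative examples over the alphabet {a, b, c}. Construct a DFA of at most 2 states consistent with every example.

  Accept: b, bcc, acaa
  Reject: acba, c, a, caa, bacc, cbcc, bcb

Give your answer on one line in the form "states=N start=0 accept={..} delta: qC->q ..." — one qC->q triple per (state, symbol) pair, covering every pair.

Fold the examples into a partial DFA from state 0: repeatedly fix the first undefined (state, symbol) met by the shortest-then-alphabetical prefix, trying targets in increasing order and rejecting any under which an Accept and a Reject string meet in one state with the same remainder; add a state when all current targets are rejected. Accepting states are where Accept strings end.
a: 0a undefined. 0a->0: no, acaa/caa meet in 0 with "caa" left. Open state 1: 0a->1.
b: 0b undefined. 0b->0: ok.
c: 0c undefined. 0c->0: no, b/c meet in 0. 0c->1: ok.
ac: 1c undefined. 1c->0: ok.
ca: 1a undefined. 1a->0: ok.
cb: 1b undefined. 1b->0: no, b/cbcc meet in 0. 1b->1: ok.
All examples now run through 2 states with every (state, symbol) defined. Accept strings end in {0}, Reject strings end in {1}; accept={0}.

states=2 start=0 accept={0} delta: 0a->1 0b->0 0c->1 1a->0 1b->1 1c->0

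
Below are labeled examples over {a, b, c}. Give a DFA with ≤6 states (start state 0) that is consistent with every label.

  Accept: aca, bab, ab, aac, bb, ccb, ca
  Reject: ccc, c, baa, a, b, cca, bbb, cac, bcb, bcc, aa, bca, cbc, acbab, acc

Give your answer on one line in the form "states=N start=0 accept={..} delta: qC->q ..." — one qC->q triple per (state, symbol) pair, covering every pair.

states=6 start=0 accept={0,4} delta: 0a->1 0b->2 0c->3 1a->1 1b->0 1c->4 2a->1 2b->0 2c->0 3a->0 3b->0 3c->5 4a->0 4b->3 4c->1 5a->1 5b->0 5c->1

Fold the examples into a partial DFA from state 0: repeatedly fix the first undefined (state, symbol) met by the shortest-then-alphabetical prefix, trying targets in increasing order and rejecting any under which an Accept and a Reject string meet in one state with the same remainder; add a state when all current targets are rejected. Accepting states are where Accept strings end.
a: 0a undefined. 0a->0: no, ab/b meet in 0 with "b" left. Open state 1: 0a->1.
b: 0b undefined. 0b->0: no, bb/b meet in 0. 0b->1: no, aca/bca meet in 1 with "ca" left. Open state 2: 0b->2.
c: 0c undefined. 0c->0: no, ccb/b meet in 2. 0c->1: no, aca/cca meet in 1 with "ca" left. 0c->2: no, ccb/bcb meet in 2 with "cb" left. Open state 3: 0c->3.
aa: 1a undefined. 1a->0: no, aac/c meet in 3. 1a->1: ok.
ab: 1b undefined. 1b->0: ok.
ac: 1c undefined. 1c->0: no, aca/a meet in 1. 1c->1: no, aca/a meet in 1. 1c->2: no, aac/b meet in 2. 1c->3: no, aac/c meet in 3. Open state 4: 1c->4.
ba: 2a undefined. 2a->0: no, bab/b meet in 2. 2a->1: ok.
bb: 2b undefined. 2b->0: ok.
bc: 2c undefined. 2c->0: ok.
ca: 3a undefined. 3a->0: ok.
cb: 3b undefined. 3b->0: ok.
cc: 3c undefined. 3c->0: no, ccb/b meet in 2. 3c->1: no, aac/ccc meet in 4. 3c->2: no, bab/ccc meet in 0. 3c->3: no, bab/cca meet in 0. 3c->4: no, aca/cca meet in 4 with "a" left. Open state 5: 3c->5.
aca: 4a undefined. 4a->0: ok.
acb: 4b undefined. 4b->0: no, aca/acbab meet in 0. 4b->1: no, aca/acbab meet in 0. 4b->2: no, aca/acbab meet in 0. 4b->3: ok.
acc: 4c undefined. 4c->0: no, aca/acc meet in 0. 4c->1: ok.
cca: 5a undefined. 5a->0: no, aca/cca meet in 0. 5a->1: ok.
ccb: 5b undefined. 5b->0: ok.
ccc: 5c undefined. 5c->0: no, aca/ccc meet in 0. 5c->1: ok.
All examples now run through 6 states with every (state, symbol) defined. Accept strings end in {0,4}, Reject strings end in {1,2,3}; accept={0,4}.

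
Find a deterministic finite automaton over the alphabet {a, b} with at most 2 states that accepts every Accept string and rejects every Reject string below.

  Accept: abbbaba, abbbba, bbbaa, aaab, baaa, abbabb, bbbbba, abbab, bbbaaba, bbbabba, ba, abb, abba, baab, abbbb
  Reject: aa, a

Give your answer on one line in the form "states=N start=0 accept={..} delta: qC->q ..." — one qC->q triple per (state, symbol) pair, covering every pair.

Fold the examples into a partial DFA from state 0: repeatedly fix the first undefined (state, symbol) met by the shortest-then-alphabetical prefix, trying targets in increasing order and rejecting any under which an Accept and a Reject string meet in one state with the same remainder; add a state when all current targets are rejected. Accepting states are where Accept strings end.
a: 0a undefined. 0a->0: ok.
b: 0b undefined. 0b->0: no, abbbaba/aa meet in 0. Open state 1: 0b->1.
ba: 1a undefined. 1a->0: no, baaa/aa meet in 0. 1a->1: ok.
bb: 1b undefined. 1b->0: no, abbbaba/aa meet in 0. 1b->1: ok.
All examples now run through 2 states with every (state, symbol) defined. Accept strings end in {1}, Reject strings end in {0}; accept={1}.

states=2 start=0 accept={1} delta: 0a->0 0b->1 1a->1 1b->1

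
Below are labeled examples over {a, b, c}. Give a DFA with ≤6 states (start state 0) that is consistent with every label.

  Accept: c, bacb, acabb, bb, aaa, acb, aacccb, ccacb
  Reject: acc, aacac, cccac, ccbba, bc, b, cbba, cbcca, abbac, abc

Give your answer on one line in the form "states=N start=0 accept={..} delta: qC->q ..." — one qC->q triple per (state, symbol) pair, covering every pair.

Fold the examples into a partial DFA from state 0: repeatedly fix the first undefined (state, symbol) met by the shortest-then-alphabetical prefix, trying targets in increasing order and rejecting any under which an Accept and a Reject string meet in one state with the same remainder; add a state when all current targets are rejected. Accepting states are where Accept strings end.
a: 0a undefined. 0a->0: ok.
b: 0b undefined. 0b->0: no, c/bc meet in 0 with "c" left. Open state 1: 0b->1.
c: 0c undefined. 0c->0: no, c/acc meet in 0. 0c->1: no, c/b meet in 1. Open state 2: 0c->2.
ba: 1a undefined. 1a->0: ok.
bb: 1b undefined. 1b->0: no, c/abbac meet in 2. 1b->1: no, c/abbac meet in 2. 1b->2: ok.
bc: 1c undefined. 1c->0: no, aaa/bc meet in 0. 1c->1: ok.
cb: 2b undefined. 2b->0: no, bacb/cbba meet in 0. 2b->1: no, bacb/bc meet in 1. 2b->2: ok.
cc: 2c undefined. 2c->0: no, aaa/acc meet in 0. 2c->1: no, c/cccac meet in 2. 2c->2: no, c/acc meet in 2. Open state 3: 2c->3.
aca: 2a undefined. 2a->0: no, c/aacac meet in 2. 2a->1: ok.
cca: 3a undefined. 3a->0: ok.
ccb: 3b undefined. 3b->0: no, aaa/ccbba meet in 0. 3b->1: ok.
ccc: 3c undefined. 3c->0: no, c/cccac meet in 2. 3c->1: no, c/cccac meet in 2. 3c->2: ok.
All examples now run through 4 states with every (state, symbol) defined. Accept strings end in {0,2}, Reject strings end in {1,3}; accept={0,2}.

states=4 start=0 accept={0,2} delta: 0a->0 0b->1 0c->2 1a->0 1b->2 1c->1 2a->1 2b->2 2c->3 3a->0 3b->1 3c->2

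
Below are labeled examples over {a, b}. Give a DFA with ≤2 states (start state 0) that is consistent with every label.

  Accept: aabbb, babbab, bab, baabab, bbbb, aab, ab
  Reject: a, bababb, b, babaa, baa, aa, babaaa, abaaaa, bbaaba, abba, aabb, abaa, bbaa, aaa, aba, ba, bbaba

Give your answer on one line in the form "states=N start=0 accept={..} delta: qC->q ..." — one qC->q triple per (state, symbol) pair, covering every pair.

Fold the examples into a partial DFA from state 0: repeatedly fix the first undefined (state, symbol) met by the shortest-then-alphabetical prefix, trying targets in increasing order and rejecting any under which an Accept and a Reject string meet in one state with the same remainder; add a state when all current targets are rejected. Accepting states are where Accept strings end.
a: 0a undefined. 0a->0: no, aab/b meet in 0 with "b" left. Open state 1: 0a->1.
b: 0b undefined. 0b->0: no, bbbb/b meet in 0. 0b->1: ok.
aa: 1a undefined. 1a->0: no, bab/a meet in 1. 1a->1: ok.
ab: 1b undefined. 1b->0: ok.
All examples now run through 2 states with every (state, symbol) defined. Accept strings end in {0}, Reject strings end in {1}; accept={0}.

states=2 start=0 accept={0} delta: 0a->1 0b->1 1a->1 1b->0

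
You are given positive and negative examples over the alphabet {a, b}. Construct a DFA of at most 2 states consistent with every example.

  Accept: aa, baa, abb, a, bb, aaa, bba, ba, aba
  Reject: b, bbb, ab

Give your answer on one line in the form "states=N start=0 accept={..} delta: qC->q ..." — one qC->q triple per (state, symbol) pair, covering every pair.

states=2 start=0 accept={0} delta: 0a->0 0b->1 1a->0 1b->0

State merging on the prefix tree: take the shortest (then alphabetical) example prefix whose next move is undefined and point that move at state 0, else 1, else 2, ...; a target is out if some Accept/Reject pair would then sit in one state with the same input left (inseparable). If every existing state is out, open a new one.
a: 0a undefined. 0a->0: ok.
b: 0b undefined. 0b->0: no, aa/b meet in 0. Open state 1: 0b->1.
ba: 1a undefined. 1a->0: ok.
bb: 1b undefined. 1b->0: ok.
All examples now run through 2 states with every (state, symbol) defined. Accept strings end in {0}, Reject strings end in {1}; accept={0}.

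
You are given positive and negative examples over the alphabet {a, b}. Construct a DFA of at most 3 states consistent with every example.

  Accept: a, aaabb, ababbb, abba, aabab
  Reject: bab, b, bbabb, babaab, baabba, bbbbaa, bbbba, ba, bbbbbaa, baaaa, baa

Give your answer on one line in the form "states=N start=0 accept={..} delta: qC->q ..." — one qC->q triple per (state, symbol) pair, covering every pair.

Grow the machine one transition at a time. Run the examples from 0; the earliest place one falls off (shortest prefix, ties alphabetical) gets sent to the lowest-numbered state that keeps every Accept/Reject pair distinguishable — a pair clashes when both reach the same state with identical unread suffix — and to a fresh state only if none does.
a: 0a undefined. 0a->0: no, aabab/bab meet in 0 with "bab" left. Open state 1: 0a->1.
b: 0b undefined. 0b->0: no, a/bbbba meet in 1. 0b->1: no, a/b meet in 1. Open state 2: 0b->2.
aa: 1a undefined. 1a->0: no, aabab/bab meet in 2 with "ab" left. 1a->1: ok.
ab: 1b undefined. 1b->0: no, aaabb/b meet in 2. 1b->1: ok.
ba: 2a undefined. 2a->0: no, a/babaab meet in 1. 2a->1: no, a/bab meet in 1. 2a->2: ok.
bb: 2b undefined. 2b->0: no, a/bbabb meet in 1. 2b->1: no, a/bab meet in 1. 2b->2: ok.
All examples now run through 3 states with every (state, symbol) defined. Accept strings end in {1}, Reject strings end in {2}; accept={1}.

states=3 start=0 accept={1} delta: 0a->1 0b->2 1a->1 1b->1 2a->2 2b->2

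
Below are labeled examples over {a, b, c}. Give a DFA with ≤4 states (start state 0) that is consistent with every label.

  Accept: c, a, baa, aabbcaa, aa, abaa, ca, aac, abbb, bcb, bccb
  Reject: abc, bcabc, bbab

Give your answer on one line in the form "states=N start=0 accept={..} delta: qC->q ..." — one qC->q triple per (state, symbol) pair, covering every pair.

Grow the machine one transition at a time. Run the examples from 0; the earliest place one falls off (shortest prefix, ties alphabetical) gets sent to the lowest-numbered state that keeps every Accept/Reject pair distinguishable — a pair clashes when both reach the same state with identical unread suffix — and to a fresh state only if none does.
a: 0a undefined. 0a->0: ok.
b: 0b undefined. 0b->0: no, c/abc meet in 0 with "c" left. Open state 1: 0b->1.
c: 0c undefined. 0c->0: ok.
ba: 1a undefined. 1a->0: ok.
bb: 1b undefined. 1b->0: no, abbb/bbab meet in 1. 1b->1: no, abbb/bbab meet in 1. Open state 2: 1b->2.
bc: 1c undefined. 1c->0: no, c/abc meet in 0. 1c->1: ok.
bba: 2a undefined. 2a->0: ok.
abbb: 2b undefined. 2b->0: ok.
aabbc: 2c undefined. 2c->0: ok.
All examples now run through 3 states with every (state, symbol) defined. Accept strings end in {0,2}, Reject strings end in {1}; accept={0,2}.

states=3 start=0 accept={0,2} delta: 0a->0 0b->1 0c->0 1a->0 1b->2 1c->1 2a->0 2b->0 2c->0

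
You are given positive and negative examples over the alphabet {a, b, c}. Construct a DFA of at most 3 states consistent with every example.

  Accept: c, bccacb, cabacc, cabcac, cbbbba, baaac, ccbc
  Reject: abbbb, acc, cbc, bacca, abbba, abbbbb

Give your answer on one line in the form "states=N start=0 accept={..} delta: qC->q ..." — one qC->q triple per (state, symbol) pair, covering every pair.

states=2 start=0 accept={1} delta: 0a->0 0b->0 0c->1 1a->1 1b->1 1c->0

Grow the machine one transition at a time. Run the examples from 0; the earliest place one falls off (shortest prefix, ties alphabetical) gets sent to the lowest-numbered state that keeps every Accept/Reject pair distinguishable — a pair clashes when both reach the same state with identical unread suffix — and to a fresh state only if none does.
a: 0a undefined. 0a->0: ok.
b: 0b undefined. 0b->0: ok.
c: 0c undefined. 0c->0: no, c/abbbb meet in 0. Open state 1: 0c->1.
ca: 1a undefined. 1a->0: no, cabacc/acc meet in 1 with "c" left. 1a->1: ok.
cb: 1b undefined. 1b->0: no, c/cbc meet in 1. 1b->1: ok.
cc: 1c undefined. 1c->0: ok.
All examples now run through 2 states with every (state, symbol) defined. Accept strings end in {1}, Reject strings end in {0}; accept={1}.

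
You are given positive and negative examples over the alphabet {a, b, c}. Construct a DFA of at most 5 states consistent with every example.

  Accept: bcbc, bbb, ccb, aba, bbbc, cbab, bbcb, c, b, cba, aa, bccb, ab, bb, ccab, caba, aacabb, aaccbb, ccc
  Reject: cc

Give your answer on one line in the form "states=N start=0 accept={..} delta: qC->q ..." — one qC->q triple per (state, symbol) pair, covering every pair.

Fold the examples into a partial DFA from state 0: repeatedly fix the first undefined (state, symbol) met by the shortest-then-alphabetical prefix, trying targets in increasing order and rejecting any under which an Accept and a Reject string meet in one state with the same remainder; add a state when all current targets are rejected. Accepting states are where Accept strings end.
a: 0a undefined. 0a->0: ok.
b: 0b undefined. 0b->0: ok.
c: 0c undefined. 0c->0: no, bcbc/cc meet in 0. Open state 1: 0c->1.
ca: 1a undefined. 1a->0: ok.
cb: 1b undefined. 1b->0: ok.
cc: 1c undefined. 1c->0: no, bbb/cc meet in 0. 1c->1: no, bcbc/cc meet in 1. Open state 2: 1c->2.
cca: 2a undefined. 2a->0: ok.
ccb: 2b undefined. 2b->0: ok.
ccc: 2c undefined. 2c->0: ok.
All examples now run through 3 states with every (state, symbol) defined. Accept strings end in {0,1}, Reject strings end in {2}; accept={0,1}.

states=3 start=0 accept={0,1} delta: 0a->0 0b->0 0c->1 1a->0 1b->0 1c->2 2a->0 2b->0 2c->0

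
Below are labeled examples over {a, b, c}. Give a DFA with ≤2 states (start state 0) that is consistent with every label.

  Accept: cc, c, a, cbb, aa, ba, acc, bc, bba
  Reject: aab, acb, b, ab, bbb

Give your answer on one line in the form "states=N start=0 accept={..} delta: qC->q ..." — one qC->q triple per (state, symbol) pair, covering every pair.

states=2 start=0 accept={0} delta: 0a->0 0b->1 0c->0 1a->0 1b->0 1c->0

State merging on the prefix tree: take the shortest (then alphabetical) example prefix whose next move is undefined and point that move at state 0, else 1, else 2, ...; a target is out if some Accept/Reject pair would then sit in one state with the same input left (inseparable). If every existing state is out, open a new one.
a: 0a undefined. 0a->0: ok.
b: 0b undefined. 0b->0: no, a/aab meet in 0. Open state 1: 0b->1.
c: 0c undefined. 0c->0: ok.
ba: 1a undefined. 1a->0: ok.
bb: 1b undefined. 1b->0: ok.
bc: 1c undefined. 1c->0: ok.
All examples now run through 2 states with every (state, symbol) defined. Accept strings end in {0}, Reject strings end in {1}; accept={0}.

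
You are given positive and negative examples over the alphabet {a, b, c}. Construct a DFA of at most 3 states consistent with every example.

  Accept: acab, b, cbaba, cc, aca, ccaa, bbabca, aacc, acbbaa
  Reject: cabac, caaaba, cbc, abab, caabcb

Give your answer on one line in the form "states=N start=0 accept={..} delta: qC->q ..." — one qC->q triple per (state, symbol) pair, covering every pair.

states=3 start=0 accept={0,1} delta: 0a->0 0b->1 0c->0 1a->2 1b->0 1c->2 2a->0 2b->2 2c->2

Fold the examples into a partial DFA from state 0: repeatedly fix the first undefined (state, symbol) met by the shortest-then-alphabetical prefix, trying targets in increasing order and rejecting any under which an Accept and a Reject string meet in one state with the same remainder; add a state when all current targets are rejected. Accepting states are where Accept strings end.
a: 0a undefined. 0a->0: ok.
b: 0b undefined. 0b->0: no, b/abab meet in 0. Open state 1: 0b->1.
c: 0c undefined. 0c->0: ok.
bb: 1b undefined. 1b->0: ok.
aba: 1a undefined. 1a->0: no, acab/abab meet in 1. 1a->1: no, acab/caaaba meet in 1. Open state 2: 1a->2.
cbc: 1c undefined. 1c->0: no, acab/caabcb meet in 1. 1c->1: no, acab/cbc meet in 1. 1c->2: ok.
abab: 2b undefined. 2b->0: no, cbaba/abab meet in 0. 2b->1: no, acab/abab meet in 1. 2b->2: ok.
cabac: 2c undefined. 2c->0: no, cc/cabac meet in 0. 2c->1: no, acab/cabac meet in 1. 2c->2: ok.
cbaba: 2a undefined. 2a->0: ok.
All examples now run through 3 states with every (state, symbol) defined. Accept strings end in {0,1}, Reject strings end in {2}; accept={0,1}.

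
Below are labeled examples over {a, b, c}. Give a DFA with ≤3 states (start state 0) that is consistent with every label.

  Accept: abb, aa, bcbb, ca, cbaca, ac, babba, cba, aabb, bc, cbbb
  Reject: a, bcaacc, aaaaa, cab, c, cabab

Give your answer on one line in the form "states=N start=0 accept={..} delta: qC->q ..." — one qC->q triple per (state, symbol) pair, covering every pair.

State merging on the prefix tree: take the shortest (then alphabetical) example prefix whose next move is undefined and point that move at state 0, else 1, else 2, ...; a target is out if some Accept/Reject pair would then sit in one state with the same input left (inseparable). If every existing state is out, open a new one.
a: 0a undefined. 0a->0: no, aa/a meet in 0. Open state 1: 0a->1.
b: 0b undefined. 0b->0: no, bc/c meet in 0 with "c" left. 0b->1: ok.
c: 0c undefined. 0c->0: no, ca/a meet in 1. 0c->1: ok.
aa: 1a undefined. 1a->0: ok.
ab: 1b undefined. 1b->0: no, abb/a meet in 1. 1b->1: no, abb/a meet in 1. Open state 2: 1b->2.
ac: 1c undefined. 1c->0: no, aa/bcaacc meet in 0. 1c->1: no, ac/a meet in 1. 1c->2: ok.
abb: 2b undefined. 2b->0: no, bcbb/a meet in 1. 2b->1: no, abb/a meet in 1. 2b->2: ok.
bca: 2a undefined. 2a->0: ok.
bcaacc: 2c undefined. 2c->0: no, aa/bcaacc meet in 0. 2c->1: ok.
All examples now run through 3 states with every (state, symbol) defined. Accept strings end in {0,2}, Reject strings end in {1}; accept={0,2}.

states=3 start=0 accept={0,2} delta: 0a->1 0b->1 0c->1 1a->0 1b->2 1c->2 2a->0 2b->2 2c->1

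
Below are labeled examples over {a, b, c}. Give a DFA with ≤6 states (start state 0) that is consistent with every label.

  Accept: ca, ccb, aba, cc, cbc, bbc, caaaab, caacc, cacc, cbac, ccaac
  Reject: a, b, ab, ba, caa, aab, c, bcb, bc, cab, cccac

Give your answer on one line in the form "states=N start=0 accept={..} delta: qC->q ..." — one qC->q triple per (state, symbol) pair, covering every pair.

Fold the examples into a partial DFA from state 0: repeatedly fix the first undefined (state, symbol) met by the shortest-then-alphabetical prefix, trying targets in increasing order and rejecting any under which an Accept and a Reject string meet in one state with the same remainder; add a state when all current targets are rejected. Accepting states are where Accept strings end.
a: 0a undefined. 0a->0: no, aba/ba meet in 0 with "ba" left. Open state 1: 0a->1.
b: 0b undefined. 0b->0: no, bbc/c meet in 0 with "c" left. 0b->1: ok.
c: 0c undefined. 0c->0: no, ca/a meet in 1. 0c->1: no, ca/ba meet in 1 with "a" left. Open state 2: 0c->2.
aa: 1a undefined. 1a->0: ok.
ab: 1b undefined. 1b->0: no, aba/a meet in 1. 1b->1: no, aba/ba meet in 0. 1b->2: ok.
bc: 1c undefined. 1c->0: ok.
ca: 2a undefined. 2a->0: no, ca/ba meet in 0. 2a->1: no, ca/a meet in 1. 2a->2: no, ca/ab meet in 2. Open state 3: 2a->3.
cb: 2b undefined. 2b->0: no, cbc/ab meet in 2. 2b->1: no, cbc/ba meet in 0. 2b->2: ok.
cc: 2c undefined. 2c->0: no, ccb/a meet in 1. 2c->1: no, ccb/ab meet in 2. 2c->2: no, ccb/ab meet in 2. 2c->3: no, ccb/cab meet in 3 with "b" left. Open state 4: 2c->4.
caa: 3a undefined. 3a->0: no, caaaab/a meet in 1. 3a->1: no, caaaab/ab meet in 2. 3a->2: no, caaaab/ab meet in 2. 3a->3: no, ca/caa meet in 3. 3a->4: no, cc/caa meet in 4. Open state 5: 3a->5.
cab: 3b undefined. 3b->0: ok.
cac: 3c undefined. 3c->0: no, cacc/ab meet in 2. 3c->1: no, cacc/ba meet in 0. 3c->2: no, cbac/ab meet in 2. 3c->3: ok.
cca: 4a undefined. 4a->0: no, ccaac/ba meet in 0. 4a->1: no, ccaac/ab meet in 2. 4a->2: ok.
ccb: 4b undefined. 4b->0: no, ccb/ba meet in 0. 4b->1: no, ccb/a meet in 1. 4b->2: no, ccb/ab meet in 2. 4b->3: ok.
ccc: 4c undefined. 4c->0: ok.
caaa: 5a undefined. 5a->0: no, caaaab/ab meet in 2. 5a->1: no, caaaab/a meet in 1. 5a->2: no, caaaab/ba meet in 0. 5a->3: ok.
caac: 5c undefined. 5c->0: no, caacc/ab meet in 2. 5c->1: no, caacc/ba meet in 0. 5c->2: ok.
caaaab: 5b undefined. 5b->0: no, caaaab/ba meet in 0. 5b->1: no, caaaab/a meet in 1. 5b->2: no, caaaab/ab meet in 2. 5b->3: ok.
All examples now run through 6 states with every (state, symbol) defined. Accept strings end in {3,4}, Reject strings end in {0,1,2,5}; accept={3,4}.

states=6 start=0 accept={3,4} delta: 0a->1 0b->1 0c->2 1a->0 1b->2 1c->0 2a->3 2b->2 2c->4 3a->5 3b->0 3c->3 4a->2 4b->3 4c->0 5a->3 5b->3 5c->2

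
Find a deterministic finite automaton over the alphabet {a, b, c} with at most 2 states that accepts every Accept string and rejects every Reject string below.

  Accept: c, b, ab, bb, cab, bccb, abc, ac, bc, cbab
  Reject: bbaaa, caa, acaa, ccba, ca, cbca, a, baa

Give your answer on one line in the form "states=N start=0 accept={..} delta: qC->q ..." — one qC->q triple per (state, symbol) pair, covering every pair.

states=2 start=0 accept={1} delta: 0a->0 0b->1 0c->1 1a->0 1b->1 1c->1

State merging on the prefix tree: take the shortest (then alphabetical) example prefix whose next move is undefined and point that move at state 0, else 1, else 2, ...; a target is out if some Accept/Reject pair would then sit in one state with the same input left (inseparable). If every existing state is out, open a new one.
a: 0a undefined. 0a->0: ok.
b: 0b undefined. 0b->0: no, b/bbaaa meet in 0. Open state 1: 0b->1.
c: 0c undefined. 0c->0: no, c/caa meet in 0. 0c->1: ok.
ba: 1a undefined. 1a->0: ok.
bb: 1b undefined. 1b->0: no, bb/bbaaa meet in 0. 1b->1: ok.
bc: 1c undefined. 1c->0: no, abc/bbaaa meet in 0. 1c->1: ok.
All examples now run through 2 states with every (state, symbol) defined. Accept strings end in {1}, Reject strings end in {0}; accept={1}.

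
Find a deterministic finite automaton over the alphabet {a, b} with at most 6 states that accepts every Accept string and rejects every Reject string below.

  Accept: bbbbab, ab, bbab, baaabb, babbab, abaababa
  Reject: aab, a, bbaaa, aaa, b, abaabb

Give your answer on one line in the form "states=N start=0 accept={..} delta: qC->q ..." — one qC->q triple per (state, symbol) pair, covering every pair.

states=4 start=0 accept={2,3} delta: 0a->1 0b->0 1a->0 1b->2 2a->2 2b->3 3a->1 3b->0

Fold the examples into a partial DFA from state 0: repeatedly fix the first undefined (state, symbol) met by the shortest-then-alphabetical prefix, trying targets in increasing order and rejecting any under which an Accept and a Reject string meet in one state with the same remainder; add a state when all current targets are rejected. Accepting states are where Accept strings end.
a: 0a undefined. 0a->0: no, ab/aab meet in 0 with "b" left. Open state 1: 0a->1.
b: 0b undefined. 0b->0: ok.
aa: 1a undefined. 1a->0: ok.
ab: 1b undefined. 1b->0: no, bbbbab/aab meet in 0. 1b->1: no, bbbbab/a meet in 1. Open state 2: 1b->2.
aba: 2a undefined. 2a->0: no, baaabb/abaabb meet in 2 with "b" left. 2a->1: no, abaababa/a meet in 1. 2a->2: ok.
babb: 2b undefined. 2b->0: no, baaabb/aab meet in 0. 2b->1: no, bbbbab/abaabb meet in 2. 2b->2: no, bbbbab/abaabb meet in 2. Open state 3: 2b->3.
babba: 3a undefined. 3a->0: no, babbab/aab meet in 0. 3a->1: ok.
abaabb: 3b undefined. 3b->0: ok.
All examples now run through 4 states with every (state, symbol) defined. Accept strings end in {2,3}, Reject strings end in {0,1}; accept={2,3}.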